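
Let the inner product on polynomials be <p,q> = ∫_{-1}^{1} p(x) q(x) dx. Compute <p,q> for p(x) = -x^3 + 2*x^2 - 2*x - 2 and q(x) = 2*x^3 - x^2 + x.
<p,q> = -118/35

Expand the product: p(x)·q(x) = -2*x^6 + 5*x^5 - 7*x^4 - 2*x.
∫_{-1}^{1} of each monomial x^k gives [2/(k+1) if k even, 0 if k odd]. Integrating term-by-term (or equivalently evaluating the antiderivative F(x) = -2*x^7/7 + 5*x^6/6 - 7*x^5/5 - x^2 at the endpoints):
  F(1) − F(−1) = -389/210 − (319/210) = -118/35.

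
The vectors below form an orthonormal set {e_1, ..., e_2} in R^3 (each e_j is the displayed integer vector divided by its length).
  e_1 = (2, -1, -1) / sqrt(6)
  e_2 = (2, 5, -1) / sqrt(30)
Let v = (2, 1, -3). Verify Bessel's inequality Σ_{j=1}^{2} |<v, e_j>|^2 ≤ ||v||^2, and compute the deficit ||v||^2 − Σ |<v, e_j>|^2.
Σ |<v, e_j>|^2 = 54/5; ||v||^2 = 14; deficit = 16/5

Write each e_j = u_j / sqrt(<u_j, u_j>) where u_j is the displayed integer vector. Then <v, e_j> = <v, u_j> / sqrt(<u_j, u_j>), so |<v, e_j>|^2 = <v, u_j>^2 / <u_j, u_j>.
Coefficients: <v, e_1> = 6/sqrt(6), <v, e_2> = 12/sqrt(30).
Square and sum: Σ |<v, e_j>|^2 = 54/5.
Compute ||v||^2 = v·v = 14.
Deficit = 14 − 54/5 = 16/5 ≥ 0, confirming Bessel's inequality. (The deficit equals ||v − Σ <v,e_j> e_j||^2, the squared distance from v to span{e_j}.)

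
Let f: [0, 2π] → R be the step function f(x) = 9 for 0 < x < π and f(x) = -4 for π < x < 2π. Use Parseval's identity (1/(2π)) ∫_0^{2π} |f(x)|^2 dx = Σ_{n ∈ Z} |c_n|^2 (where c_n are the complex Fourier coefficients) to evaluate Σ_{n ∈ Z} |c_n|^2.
Σ |c_n|^2 = 97/2

Parseval equates the L^2 energy of f (normalised by 1/(2π)) with the ℓ^2 sum of its Fourier coefficients: (1/(2π)) ∫_0^{2π} |f|^2 = Σ |c_n|^2.
Compute the left side: (1/(2π)) [∫_0^π 9^2 dx + ∫_π^{2π} (-4)^2 dx] = (1/(2π)) · (81π + 16π) = (81 + 16)/2 = 97/2.
So Σ_{n ∈ Z} |c_n|^2 = 97/2.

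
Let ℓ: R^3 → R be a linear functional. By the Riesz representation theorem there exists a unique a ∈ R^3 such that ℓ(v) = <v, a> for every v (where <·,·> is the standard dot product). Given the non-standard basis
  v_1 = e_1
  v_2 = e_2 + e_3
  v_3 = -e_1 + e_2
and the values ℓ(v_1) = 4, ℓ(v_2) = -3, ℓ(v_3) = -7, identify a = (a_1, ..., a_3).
a = (4, -3, 0)

Write a = (a_1, ..., a_3) in the standard basis. For each basis vector v_i, ℓ(v_i) = <v_i, a> is a linear equation in the a_j's. Collect the n equations into a matrix system V a = ℓ, where row i of V is v_i (expressed in the standard basis). Since V is invertible (lower-triangular with 1s on the diagonal, up to permutation), solve by back-substitution:
  V =
[[1, 0, 0],
 [0, 1, 1],
 [-1, 1, 0]]
  V a = (4, -3, -7)
Solving gives a = (4, -3, 0).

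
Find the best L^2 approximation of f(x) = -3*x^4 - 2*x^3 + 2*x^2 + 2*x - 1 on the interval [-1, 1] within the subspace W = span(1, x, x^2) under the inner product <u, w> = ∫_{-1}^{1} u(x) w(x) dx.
g(x) = -4*x^2/7 + 4*x/5 - 26/35

The best approximation g ∈ W is the orthogonal projection of f onto W. Writing g = a_0 + a_1 x + a_2 x^2, the coefficients solve the normal equations G · a = b where
  G_{ij} = <φ_i, φ_j> and b_i = <f, φ_i>, with φ_0 = 1, φ_1 = x, φ_2 = x^2.
G =
  [2, 0, 2/3]
  [0, 2/3, 0]
  [2/3, 0, 2/5],
b = (-28/15, 8/15, -76/105).
Solving gives a_0 = -26/35, a_1 = 4/5, a_2 = -4/7, so
  g(x) = -4*x^2/7 + 4*x/5 - 26/35.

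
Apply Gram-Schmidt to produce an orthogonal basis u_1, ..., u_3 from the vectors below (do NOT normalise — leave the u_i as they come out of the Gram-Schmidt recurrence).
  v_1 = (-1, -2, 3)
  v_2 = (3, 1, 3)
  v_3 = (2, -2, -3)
Orthogonal basis:
  u_1 = (-1, -2, 3)
  u_2 = (23/7, 11/7, 15/7)
  u_3 = (513/250, -342/125, -57/50)

Apply the Gram-Schmidt recurrence
  u_1 = v_1
  u_i = v_i − Σ_{j<i} ((v_i · u_j) / (u_j · u_j)) · u_j.

Step by step this gives:
  u_1 = (-1, -2, 3)
  u_2 = (23/7, 11/7, 15/7)
  u_3 = (513/250, -342/125, -57/50)

Orthogonality check:
  u_2 · u_1 = 0 (should be 0)
  u_3 · u_1 = 0 (should be 0)
  u_3 · u_2 = 0 (should be 0)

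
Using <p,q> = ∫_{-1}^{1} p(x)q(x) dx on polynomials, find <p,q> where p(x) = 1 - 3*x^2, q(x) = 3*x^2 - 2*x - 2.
<p,q> = -8/5

Expand the product: p(x)·q(x) = -9*x^4 + 6*x^3 + 9*x^2 - 2*x - 2.
∫_{-1}^{1} of each monomial x^k gives [2/(k+1) if k even, 0 if k odd]. Integrating term-by-term (or equivalently evaluating the antiderivative F(x) = -9*x^5/5 + 3*x^4/2 + 3*x^3 - x^2 - 2*x at the endpoints):
  F(1) − F(−1) = -3/10 − (13/10) = -8/5.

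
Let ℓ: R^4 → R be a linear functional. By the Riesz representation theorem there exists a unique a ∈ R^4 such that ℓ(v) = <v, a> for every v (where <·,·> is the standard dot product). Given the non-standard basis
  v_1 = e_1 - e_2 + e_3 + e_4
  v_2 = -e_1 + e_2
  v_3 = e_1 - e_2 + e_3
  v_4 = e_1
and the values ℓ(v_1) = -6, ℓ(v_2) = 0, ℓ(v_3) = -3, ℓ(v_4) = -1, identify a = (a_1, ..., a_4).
a = (-1, -1, -3, -3)

Write a = (a_1, ..., a_4) in the standard basis. For each basis vector v_i, ℓ(v_i) = <v_i, a> is a linear equation in the a_j's. Collect the n equations into a matrix system V a = ℓ, where row i of V is v_i (expressed in the standard basis). Since V is invertible (lower-triangular with 1s on the diagonal, up to permutation), solve by back-substitution:
  V =
[[1, -1, 1, 1],
 [-1, 1, 0, 0],
 [1, -1, 1, 0],
 [1, 0, 0, 0]]
  V a = (-6, 0, -3, -1)
Solving gives a = (-1, -1, -3, -3).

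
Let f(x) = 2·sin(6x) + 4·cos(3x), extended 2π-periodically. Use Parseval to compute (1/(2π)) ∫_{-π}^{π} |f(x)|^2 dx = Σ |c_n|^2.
Σ |c_n|^2 = 10

Expand |f|^2 and use orthogonality of {sin(nx), cos(mx)} on [-π, π]:
  ∫_{-π}^{π} sin(nx)^2 dx = π, ∫ cos(mx)^2 dx = π, and cross terms integrate to 0.
So ∫_{-π}^{π} f(x)^2 dx = 2^2 · π + 4^2 · π = (4 + 16)π.
Divide by 2π: (4 + 16)/2 = 10.
By Parseval, this equals Σ |c_n|^2.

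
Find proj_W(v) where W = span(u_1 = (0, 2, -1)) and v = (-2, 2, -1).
proj_W(v) = (0, 2, -1)

Set up U = [u_1 | ... | u_1] ∈ R^(3×1). The projector onto W = col(U) is P = U (U^T U)^(-1) U^T.
Compute U^T U =
  [5],
and U^T v = (5).
Solve U^T U · c = U^T v for the coefficients: c = (1). The projection is proj_W(v) = U c.
Check: (v - proj_W(v)) · u_1 = 0  (should be 0).
Result: proj_W(v) = (0, 2, -1).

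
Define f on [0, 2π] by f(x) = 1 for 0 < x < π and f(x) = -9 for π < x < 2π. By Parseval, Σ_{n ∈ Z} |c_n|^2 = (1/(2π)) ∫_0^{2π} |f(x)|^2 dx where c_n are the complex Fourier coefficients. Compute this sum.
Σ |c_n|^2 = 41

Parseval equates the L^2 energy of f (normalised by 1/(2π)) with the ℓ^2 sum of its Fourier coefficients: (1/(2π)) ∫_0^{2π} |f|^2 = Σ |c_n|^2.
Compute the left side: (1/(2π)) [∫_0^π 1^2 dx + ∫_π^{2π} (-9)^2 dx] = (1/(2π)) · (1π + 81π) = (1 + 81)/2 = 41.
So Σ_{n ∈ Z} |c_n|^2 = 41.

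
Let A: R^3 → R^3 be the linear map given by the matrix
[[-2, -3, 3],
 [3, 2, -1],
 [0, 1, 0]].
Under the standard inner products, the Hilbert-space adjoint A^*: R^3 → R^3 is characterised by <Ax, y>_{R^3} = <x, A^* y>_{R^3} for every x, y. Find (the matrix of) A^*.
A^* = A^T =
[[-2, 3, 0],
 [-3, 2, 1],
 [3, -1, 0]]

For real matrices with standard dot products, the defining identity <Ax, y> = <x, A^* y> gives (Ax)^T y = x^T (A^*) y, i.e. x^T A^T y = x^T (A^*) y. Since this holds for all x, y, we must have A^* = A^T. Therefore
A^* =
[[-2, 3, 0],
 [-3, 2, 1],
 [3, -1, 0]].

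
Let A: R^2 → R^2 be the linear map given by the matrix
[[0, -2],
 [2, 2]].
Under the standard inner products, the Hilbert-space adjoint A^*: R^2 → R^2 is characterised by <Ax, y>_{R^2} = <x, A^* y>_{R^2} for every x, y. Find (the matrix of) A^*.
A^* = A^T =
[[0, 2],
 [-2, 2]]

For real matrices with standard dot products, the defining identity <Ax, y> = <x, A^* y> gives (Ax)^T y = x^T (A^*) y, i.e. x^T A^T y = x^T (A^*) y. Since this holds for all x, y, we must have A^* = A^T. Therefore
A^* =
[[0, 2],
 [-2, 2]].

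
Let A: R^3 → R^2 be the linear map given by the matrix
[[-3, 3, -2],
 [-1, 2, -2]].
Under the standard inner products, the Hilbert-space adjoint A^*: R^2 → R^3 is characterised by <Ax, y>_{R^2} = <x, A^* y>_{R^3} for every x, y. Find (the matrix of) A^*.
A^* = A^T =
[[-3, -1],
 [3, 2],
 [-2, -2]]

For real matrices with standard dot products, the defining identity <Ax, y> = <x, A^* y> gives (Ax)^T y = x^T (A^*) y, i.e. x^T A^T y = x^T (A^*) y. Since this holds for all x, y, we must have A^* = A^T. Therefore
A^* =
[[-3, -1],
 [3, 2],
 [-2, -2]].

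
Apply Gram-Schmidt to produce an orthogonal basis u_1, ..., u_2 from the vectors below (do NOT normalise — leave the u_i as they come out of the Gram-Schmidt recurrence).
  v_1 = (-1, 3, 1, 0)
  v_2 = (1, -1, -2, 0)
Orthogonal basis:
  u_1 = (-1, 3, 1, 0)
  u_2 = (5/11, 7/11, -16/11, 0)

Apply the Gram-Schmidt recurrence
  u_1 = v_1
  u_i = v_i − Σ_{j<i} ((v_i · u_j) / (u_j · u_j)) · u_j.

Step by step this gives:
  u_1 = (-1, 3, 1, 0)
  u_2 = (5/11, 7/11, -16/11, 0)

Orthogonality check:
  u_2 · u_1 = 0 (should be 0)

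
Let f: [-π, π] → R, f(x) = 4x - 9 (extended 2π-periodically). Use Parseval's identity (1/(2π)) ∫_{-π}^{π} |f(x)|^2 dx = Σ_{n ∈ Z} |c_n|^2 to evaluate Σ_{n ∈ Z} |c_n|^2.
Σ |c_n|^2 = 16π^2/3 + 81

Expand and integrate term by term over [-π, π]:
  ∫ (4x)^2 dx = 16·(2π^3/3); ∫ 2·4·(-9)·x dx = 0 (odd integrand); ∫ (-9)^2 dx = 81·2π.
So (1/(2π)) ∫_{-π}^{π} (4x - 9)^2 dx = 16π^2/3 + 81 = 16π^2/3 + 81.
Parseval ⇒ Σ |c_n|^2 = 16π^2/3 + 81.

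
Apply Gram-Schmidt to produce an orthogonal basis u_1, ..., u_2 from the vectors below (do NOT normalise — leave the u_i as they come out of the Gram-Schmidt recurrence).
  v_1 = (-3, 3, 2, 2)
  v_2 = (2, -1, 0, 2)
Orthogonal basis:
  u_1 = (-3, 3, 2, 2)
  u_2 = (37/26, -11/26, 5/13, 31/13)

Apply the Gram-Schmidt recurrence
  u_1 = v_1
  u_i = v_i − Σ_{j<i} ((v_i · u_j) / (u_j · u_j)) · u_j.

Step by step this gives:
  u_1 = (-3, 3, 2, 2)
  u_2 = (37/26, -11/26, 5/13, 31/13)

Orthogonality check:
  u_2 · u_1 = 0 (should be 0)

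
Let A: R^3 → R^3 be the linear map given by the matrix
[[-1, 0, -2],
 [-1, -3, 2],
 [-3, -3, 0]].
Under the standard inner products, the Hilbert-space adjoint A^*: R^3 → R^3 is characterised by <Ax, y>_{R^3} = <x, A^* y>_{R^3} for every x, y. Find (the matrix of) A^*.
A^* = A^T =
[[-1, -1, -3],
 [0, -3, -3],
 [-2, 2, 0]]

For real matrices with standard dot products, the defining identity <Ax, y> = <x, A^* y> gives (Ax)^T y = x^T (A^*) y, i.e. x^T A^T y = x^T (A^*) y. Since this holds for all x, y, we must have A^* = A^T. Therefore
A^* =
[[-1, -1, -3],
 [0, -3, -3],
 [-2, 2, 0]].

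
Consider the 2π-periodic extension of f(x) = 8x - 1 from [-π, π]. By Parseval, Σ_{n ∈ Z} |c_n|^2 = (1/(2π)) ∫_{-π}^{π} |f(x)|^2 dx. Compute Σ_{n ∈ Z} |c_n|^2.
Σ |c_n|^2 = 64π^2/3 + 1

Expand and integrate term by term over [-π, π]:
  ∫ (8x)^2 dx = 64·(2π^3/3); ∫ 2·8·(-1)·x dx = 0 (odd integrand); ∫ (-1)^2 dx = 1·2π.
So (1/(2π)) ∫_{-π}^{π} (8x - 1)^2 dx = 64π^2/3 + 1 = 64π^2/3 + 1.
Parseval ⇒ Σ |c_n|^2 = 64π^2/3 + 1.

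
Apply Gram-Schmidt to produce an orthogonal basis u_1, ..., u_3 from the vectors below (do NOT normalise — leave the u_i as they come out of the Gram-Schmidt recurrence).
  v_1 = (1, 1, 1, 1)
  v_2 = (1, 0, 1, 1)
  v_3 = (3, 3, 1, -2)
Orthogonal basis:
  u_1 = (1, 1, 1, 1)
  u_2 = (1/4, -3/4, 1/4, 1/4)
  u_3 = (7/3, 0, 1/3, -8/3)

Apply the Gram-Schmidt recurrence
  u_1 = v_1
  u_i = v_i − Σ_{j<i} ((v_i · u_j) / (u_j · u_j)) · u_j.

Step by step this gives:
  u_1 = (1, 1, 1, 1)
  u_2 = (1/4, -3/4, 1/4, 1/4)
  u_3 = (7/3, 0, 1/3, -8/3)

Orthogonality check:
  u_2 · u_1 = 0 (should be 0)
  u_3 · u_1 = 0 (should be 0)
  u_3 · u_2 = 0 (should be 0)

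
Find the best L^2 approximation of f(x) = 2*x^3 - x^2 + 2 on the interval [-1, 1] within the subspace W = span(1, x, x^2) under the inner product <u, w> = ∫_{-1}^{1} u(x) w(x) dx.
g(x) = -x^2 + 6*x/5 + 2

The best approximation g ∈ W is the orthogonal projection of f onto W. Writing g = a_0 + a_1 x + a_2 x^2, the coefficients solve the normal equations G · a = b where
  G_{ij} = <φ_i, φ_j> and b_i = <f, φ_i>, with φ_0 = 1, φ_1 = x, φ_2 = x^2.
G =
  [2, 0, 2/3]
  [0, 2/3, 0]
  [2/3, 0, 2/5],
b = (10/3, 4/5, 14/15).
Solving gives a_0 = 2, a_1 = 6/5, a_2 = -1, so
  g(x) = -x^2 + 6*x/5 + 2.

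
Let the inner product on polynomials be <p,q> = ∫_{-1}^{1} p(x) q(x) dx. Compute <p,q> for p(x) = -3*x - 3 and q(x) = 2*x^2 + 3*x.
<p,q> = -10

Expand the product: p(x)·q(x) = -6*x^3 - 15*x^2 - 9*x.
∫_{-1}^{1} of each monomial x^k gives [2/(k+1) if k even, 0 if k odd]. Integrating term-by-term (or equivalently evaluating the antiderivative F(x) = -3*x^4/2 - 5*x^3 - 9*x^2/2 at the endpoints):
  F(1) − F(−1) = -11 − (-1) = -10.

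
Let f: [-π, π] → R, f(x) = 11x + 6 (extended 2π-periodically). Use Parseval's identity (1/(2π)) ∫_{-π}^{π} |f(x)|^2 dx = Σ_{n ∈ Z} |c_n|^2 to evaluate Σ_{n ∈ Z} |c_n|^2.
Σ |c_n|^2 = 121π^2/3 + 36

Expand and integrate term by term over [-π, π]:
  ∫ (11x)^2 dx = 121·(2π^3/3); ∫ 2·11·(6)·x dx = 0 (odd integrand); ∫ 6^2 dx = 36·2π.
So (1/(2π)) ∫_{-π}^{π} (11x + 6)^2 dx = 121π^2/3 + 36 = 121π^2/3 + 36.
Parseval ⇒ Σ |c_n|^2 = 121π^2/3 + 36.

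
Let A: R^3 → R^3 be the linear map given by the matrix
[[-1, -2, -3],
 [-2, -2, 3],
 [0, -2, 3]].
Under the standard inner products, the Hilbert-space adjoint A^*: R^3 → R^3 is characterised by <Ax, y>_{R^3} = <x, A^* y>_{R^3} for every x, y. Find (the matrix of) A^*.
A^* = A^T =
[[-1, -2, 0],
 [-2, -2, -2],
 [-3, 3, 3]]

For real matrices with standard dot products, the defining identity <Ax, y> = <x, A^* y> gives (Ax)^T y = x^T (A^*) y, i.e. x^T A^T y = x^T (A^*) y. Since this holds for all x, y, we must have A^* = A^T. Therefore
A^* =
[[-1, -2, 0],
 [-2, -2, -2],
 [-3, 3, 3]].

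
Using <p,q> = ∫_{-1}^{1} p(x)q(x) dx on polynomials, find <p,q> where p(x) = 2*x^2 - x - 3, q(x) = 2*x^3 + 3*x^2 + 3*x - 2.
<p,q> = 44/15

Expand the product: p(x)·q(x) = 4*x^5 + 4*x^4 - 3*x^3 - 16*x^2 - 7*x + 6.
∫_{-1}^{1} of each monomial x^k gives [2/(k+1) if k even, 0 if k odd]. Integrating term-by-term (or equivalently evaluating the antiderivative F(x) = 2*x^6/3 + 4*x^5/5 - 3*x^4/4 - 16*x^3/3 - 7*x^2/2 + 6*x at the endpoints):
  F(1) − F(−1) = -127/60 − (-101/20) = 44/15.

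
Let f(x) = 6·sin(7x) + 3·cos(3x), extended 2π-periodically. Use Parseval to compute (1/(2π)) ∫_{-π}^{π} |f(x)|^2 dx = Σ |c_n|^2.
Σ |c_n|^2 = 45/2

Expand |f|^2 and use orthogonality of {sin(nx), cos(mx)} on [-π, π]:
  ∫_{-π}^{π} sin(nx)^2 dx = π, ∫ cos(mx)^2 dx = π, and cross terms integrate to 0.
So ∫_{-π}^{π} f(x)^2 dx = 6^2 · π + 3^2 · π = (36 + 9)π.
Divide by 2π: (36 + 9)/2 = 45/2.
By Parseval, this equals Σ |c_n|^2.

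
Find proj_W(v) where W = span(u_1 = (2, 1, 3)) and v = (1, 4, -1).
proj_W(v) = (3/7, 3/14, 9/14)

Set up U = [u_1 | ... | u_1] ∈ R^(3×1). The projector onto W = col(U) is P = U (U^T U)^(-1) U^T.
Compute U^T U =
  [14],
and U^T v = (3).
Solve U^T U · c = U^T v for the coefficients: c = (3/14). The projection is proj_W(v) = U c.
Check: (v - proj_W(v)) · u_1 = 0  (should be 0).
Result: proj_W(v) = (3/7, 3/14, 9/14).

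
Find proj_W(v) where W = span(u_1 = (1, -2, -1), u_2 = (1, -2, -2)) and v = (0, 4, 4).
proj_W(v) = (-8/5, 16/5, 4)

Set up U = [u_1 | ... | u_2] ∈ R^(3×2). The projector onto W = col(U) is P = U (U^T U)^(-1) U^T.
Compute U^T U =
  [6, 7]
  [7, 9],
and U^T v = (-12, -16).
Solve U^T U · c = U^T v for the coefficients: c = (4/5, -12/5). The projection is proj_W(v) = U c.
Check: (v - proj_W(v)) · u_1 = 0  (should be 0).
Check: (v - proj_W(v)) · u_2 = 0  (should be 0).
Result: proj_W(v) = (-8/5, 16/5, 4).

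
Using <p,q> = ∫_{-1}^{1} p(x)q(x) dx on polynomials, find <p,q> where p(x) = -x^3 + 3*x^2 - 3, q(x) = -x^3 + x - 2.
<p,q> = 276/35

Expand the product: p(x)·q(x) = x^6 - 3*x^5 - x^4 + 8*x^3 - 6*x^2 - 3*x + 6.
∫_{-1}^{1} of each monomial x^k gives [2/(k+1) if k even, 0 if k odd]. Integrating term-by-term (or equivalently evaluating the antiderivative F(x) = x^7/7 - x^6/2 - x^5/5 + 2*x^4 - 2*x^3 - 3*x^2/2 + 6*x at the endpoints):
  F(1) − F(−1) = 138/35 − (-138/35) = 276/35.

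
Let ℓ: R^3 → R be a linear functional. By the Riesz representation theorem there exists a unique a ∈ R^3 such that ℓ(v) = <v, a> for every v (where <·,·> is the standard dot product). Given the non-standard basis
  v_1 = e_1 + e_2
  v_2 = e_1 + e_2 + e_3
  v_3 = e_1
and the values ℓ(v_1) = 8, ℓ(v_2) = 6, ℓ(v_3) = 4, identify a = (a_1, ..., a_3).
a = (4, 4, -2)

Write a = (a_1, ..., a_3) in the standard basis. For each basis vector v_i, ℓ(v_i) = <v_i, a> is a linear equation in the a_j's. Collect the n equations into a matrix system V a = ℓ, where row i of V is v_i (expressed in the standard basis). Since V is invertible (lower-triangular with 1s on the diagonal, up to permutation), solve by back-substitution:
  V =
[[1, 1, 0],
 [1, 1, 1],
 [1, 0, 0]]
  V a = (8, 6, 4)
Solving gives a = (4, 4, -2).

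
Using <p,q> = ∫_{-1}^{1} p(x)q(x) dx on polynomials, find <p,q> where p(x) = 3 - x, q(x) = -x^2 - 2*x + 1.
<p,q> = 16/3

Expand the product: p(x)·q(x) = x^3 - x^2 - 7*x + 3.
∫_{-1}^{1} of each monomial x^k gives [2/(k+1) if k even, 0 if k odd]. Integrating term-by-term (or equivalently evaluating the antiderivative F(x) = x^4/4 - x^3/3 - 7*x^2/2 + 3*x at the endpoints):
  F(1) − F(−1) = -7/12 − (-71/12) = 16/3.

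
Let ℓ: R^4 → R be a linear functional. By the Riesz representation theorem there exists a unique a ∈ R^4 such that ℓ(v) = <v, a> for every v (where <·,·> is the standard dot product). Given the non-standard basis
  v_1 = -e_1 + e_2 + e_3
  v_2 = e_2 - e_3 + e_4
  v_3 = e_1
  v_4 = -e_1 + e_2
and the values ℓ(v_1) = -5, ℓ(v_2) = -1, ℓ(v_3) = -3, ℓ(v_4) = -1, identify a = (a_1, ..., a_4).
a = (-3, -4, -4, -1)

Write a = (a_1, ..., a_4) in the standard basis. For each basis vector v_i, ℓ(v_i) = <v_i, a> is a linear equation in the a_j's. Collect the n equations into a matrix system V a = ℓ, where row i of V is v_i (expressed in the standard basis). Since V is invertible (lower-triangular with 1s on the diagonal, up to permutation), solve by back-substitution:
  V =
[[-1, 1, 1, 0],
 [0, 1, -1, 1],
 [1, 0, 0, 0],
 [-1, 1, 0, 0]]
  V a = (-5, -1, -3, -1)
Solving gives a = (-3, -4, -4, -1).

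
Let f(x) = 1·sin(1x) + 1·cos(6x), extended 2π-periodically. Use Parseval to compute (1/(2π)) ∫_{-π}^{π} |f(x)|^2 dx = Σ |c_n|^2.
Σ |c_n|^2 = 1

Expand |f|^2 and use orthogonality of {sin(nx), cos(mx)} on [-π, π]:
  ∫_{-π}^{π} sin(nx)^2 dx = π, ∫ cos(mx)^2 dx = π, and cross terms integrate to 0.
So ∫_{-π}^{π} f(x)^2 dx = 1^2 · π + 1^2 · π = (1 + 1)π.
Divide by 2π: (1 + 1)/2 = 1.
By Parseval, this equals Σ |c_n|^2.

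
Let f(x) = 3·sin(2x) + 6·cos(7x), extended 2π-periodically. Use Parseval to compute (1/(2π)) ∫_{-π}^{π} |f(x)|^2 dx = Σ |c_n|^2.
Σ |c_n|^2 = 45/2

Expand |f|^2 and use orthogonality of {sin(nx), cos(mx)} on [-π, π]:
  ∫_{-π}^{π} sin(nx)^2 dx = π, ∫ cos(mx)^2 dx = π, and cross terms integrate to 0.
So ∫_{-π}^{π} f(x)^2 dx = 3^2 · π + 6^2 · π = (9 + 36)π.
Divide by 2π: (9 + 36)/2 = 45/2.
By Parseval, this equals Σ |c_n|^2.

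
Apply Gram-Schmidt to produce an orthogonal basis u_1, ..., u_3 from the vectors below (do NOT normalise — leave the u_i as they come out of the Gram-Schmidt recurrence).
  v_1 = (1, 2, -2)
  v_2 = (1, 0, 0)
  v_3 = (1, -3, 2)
Orthogonal basis:
  u_1 = (1, 2, -2)
  u_2 = (8/9, -2/9, 2/9)
  u_3 = (0, -1/2, -1/2)

Apply the Gram-Schmidt recurrence
  u_1 = v_1
  u_i = v_i − Σ_{j<i} ((v_i · u_j) / (u_j · u_j)) · u_j.

Step by step this gives:
  u_1 = (1, 2, -2)
  u_2 = (8/9, -2/9, 2/9)
  u_3 = (0, -1/2, -1/2)

Orthogonality check:
  u_2 · u_1 = 0 (should be 0)
  u_3 · u_1 = 0 (should be 0)
  u_3 · u_2 = 0 (should be 0)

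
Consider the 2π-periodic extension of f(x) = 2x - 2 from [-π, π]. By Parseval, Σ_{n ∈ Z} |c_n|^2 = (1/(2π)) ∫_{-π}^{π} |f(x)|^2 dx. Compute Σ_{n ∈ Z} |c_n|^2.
Σ |c_n|^2 = 4π^2/3 + 4

Expand and integrate term by term over [-π, π]:
  ∫ (2x)^2 dx = 4·(2π^3/3); ∫ 2·2·(-2)·x dx = 0 (odd integrand); ∫ (-2)^2 dx = 4·2π.
So (1/(2π)) ∫_{-π}^{π} (2x - 2)^2 dx = 4π^2/3 + 4 = 4π^2/3 + 4.
Parseval ⇒ Σ |c_n|^2 = 4π^2/3 + 4.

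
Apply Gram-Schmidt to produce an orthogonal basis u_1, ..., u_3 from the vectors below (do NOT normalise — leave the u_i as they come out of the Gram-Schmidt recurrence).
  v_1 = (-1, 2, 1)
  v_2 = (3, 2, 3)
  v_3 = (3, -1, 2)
Orthogonal basis:
  u_1 = (-1, 2, 1)
  u_2 = (11/3, 2/3, 7/3)
  u_3 = (-10/29, -15/29, 20/29)

Apply the Gram-Schmidt recurrence
  u_1 = v_1
  u_i = v_i − Σ_{j<i} ((v_i · u_j) / (u_j · u_j)) · u_j.

Step by step this gives:
  u_1 = (-1, 2, 1)
  u_2 = (11/3, 2/3, 7/3)
  u_3 = (-10/29, -15/29, 20/29)

Orthogonality check:
  u_2 · u_1 = 0 (should be 0)
  u_3 · u_1 = 0 (should be 0)
  u_3 · u_2 = 0 (should be 0)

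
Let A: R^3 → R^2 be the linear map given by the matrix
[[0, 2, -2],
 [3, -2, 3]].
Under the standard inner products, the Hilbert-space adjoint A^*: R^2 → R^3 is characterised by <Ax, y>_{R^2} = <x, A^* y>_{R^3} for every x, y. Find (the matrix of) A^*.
A^* = A^T =
[[0, 3],
 [2, -2],
 [-2, 3]]

For real matrices with standard dot products, the defining identity <Ax, y> = <x, A^* y> gives (Ax)^T y = x^T (A^*) y, i.e. x^T A^T y = x^T (A^*) y. Since this holds for all x, y, we must have A^* = A^T. Therefore
A^* =
[[0, 3],
 [2, -2],
 [-2, 3]].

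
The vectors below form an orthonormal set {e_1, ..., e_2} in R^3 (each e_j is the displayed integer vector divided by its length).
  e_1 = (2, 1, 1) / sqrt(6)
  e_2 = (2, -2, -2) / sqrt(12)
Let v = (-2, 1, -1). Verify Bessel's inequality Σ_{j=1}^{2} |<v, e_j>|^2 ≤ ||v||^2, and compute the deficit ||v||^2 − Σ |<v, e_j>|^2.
Σ |<v, e_j>|^2 = 4; ||v||^2 = 6; deficit = 2

Write each e_j = u_j / sqrt(<u_j, u_j>) where u_j is the displayed integer vector. Then <v, e_j> = <v, u_j> / sqrt(<u_j, u_j>), so |<v, e_j>|^2 = <v, u_j>^2 / <u_j, u_j>.
Coefficients: <v, e_1> = -4/sqrt(6), <v, e_2> = -4/sqrt(12).
Square and sum: Σ |<v, e_j>|^2 = 4.
Compute ||v||^2 = v·v = 6.
Deficit = 6 − 4 = 2 ≥ 0, confirming Bessel's inequality. (The deficit equals ||v − Σ <v,e_j> e_j||^2, the squared distance from v to span{e_j}.)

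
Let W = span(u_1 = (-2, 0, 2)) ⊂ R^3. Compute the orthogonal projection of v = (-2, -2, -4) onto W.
proj_W(v) = (1, 0, -1)

Set up U = [u_1 | ... | u_1] ∈ R^(3×1). The projector onto W = col(U) is P = U (U^T U)^(-1) U^T.
Compute U^T U =
  [8],
and U^T v = (-4).
Solve U^T U · c = U^T v for the coefficients: c = (-1/2). The projection is proj_W(v) = U c.
Check: (v - proj_W(v)) · u_1 = 0  (should be 0).
Result: proj_W(v) = (1, 0, -1).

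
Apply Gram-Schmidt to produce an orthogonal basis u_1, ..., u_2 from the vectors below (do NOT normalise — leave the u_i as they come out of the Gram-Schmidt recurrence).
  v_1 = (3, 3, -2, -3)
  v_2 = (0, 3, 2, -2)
Orthogonal basis:
  u_1 = (3, 3, -2, -3)
  u_2 = (-33/31, 60/31, 84/31, -29/31)

Apply the Gram-Schmidt recurrence
  u_1 = v_1
  u_i = v_i − Σ_{j<i} ((v_i · u_j) / (u_j · u_j)) · u_j.

Step by step this gives:
  u_1 = (3, 3, -2, -3)
  u_2 = (-33/31, 60/31, 84/31, -29/31)

Orthogonality check:
  u_2 · u_1 = 0 (should be 0)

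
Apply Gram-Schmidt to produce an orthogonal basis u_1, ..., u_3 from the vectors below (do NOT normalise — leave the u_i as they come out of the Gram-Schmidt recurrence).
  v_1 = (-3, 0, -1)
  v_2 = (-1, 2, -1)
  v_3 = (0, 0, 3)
Orthogonal basis:
  u_1 = (-3, 0, -1)
  u_2 = (1/5, 2, -3/5)
  u_3 = (-9/11, 9/11, 27/11)

Apply the Gram-Schmidt recurrence
  u_1 = v_1
  u_i = v_i − Σ_{j<i} ((v_i · u_j) / (u_j · u_j)) · u_j.

Step by step this gives:
  u_1 = (-3, 0, -1)
  u_2 = (1/5, 2, -3/5)
  u_3 = (-9/11, 9/11, 27/11)

Orthogonality check:
  u_2 · u_1 = 0 (should be 0)
  u_3 · u_1 = 0 (should be 0)
  u_3 · u_2 = 0 (should be 0)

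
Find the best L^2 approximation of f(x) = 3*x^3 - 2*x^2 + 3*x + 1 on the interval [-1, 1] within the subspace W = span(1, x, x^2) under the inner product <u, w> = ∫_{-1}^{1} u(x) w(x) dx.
g(x) = -2*x^2 + 24*x/5 + 1

The best approximation g ∈ W is the orthogonal projection of f onto W. Writing g = a_0 + a_1 x + a_2 x^2, the coefficients solve the normal equations G · a = b where
  G_{ij} = <φ_i, φ_j> and b_i = <f, φ_i>, with φ_0 = 1, φ_1 = x, φ_2 = x^2.
G =
  [2, 0, 2/3]
  [0, 2/3, 0]
  [2/3, 0, 2/5],
b = (2/3, 16/5, -2/15).
Solving gives a_0 = 1, a_1 = 24/5, a_2 = -2, so
  g(x) = -2*x^2 + 24*x/5 + 1.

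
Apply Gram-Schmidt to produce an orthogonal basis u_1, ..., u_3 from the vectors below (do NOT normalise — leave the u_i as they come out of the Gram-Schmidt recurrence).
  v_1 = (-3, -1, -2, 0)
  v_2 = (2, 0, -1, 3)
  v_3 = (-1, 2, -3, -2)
Orthogonal basis:
  u_1 = (-3, -1, -2, 0)
  u_2 = (8/7, -2/7, -11/7, 3)
  u_3 = (23/30, 73/30, -71/30, -13/10)

Apply the Gram-Schmidt recurrence
  u_1 = v_1
  u_i = v_i − Σ_{j<i} ((v_i · u_j) / (u_j · u_j)) · u_j.

Step by step this gives:
  u_1 = (-3, -1, -2, 0)
  u_2 = (8/7, -2/7, -11/7, 3)
  u_3 = (23/30, 73/30, -71/30, -13/10)

Orthogonality check:
  u_2 · u_1 = 0 (should be 0)
  u_3 · u_1 = 0 (should be 0)
  u_3 · u_2 = 0 (should be 0)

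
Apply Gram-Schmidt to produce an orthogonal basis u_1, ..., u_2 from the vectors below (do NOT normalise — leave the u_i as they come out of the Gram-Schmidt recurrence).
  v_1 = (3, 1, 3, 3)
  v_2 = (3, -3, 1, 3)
Orthogonal basis:
  u_1 = (3, 1, 3, 3)
  u_2 = (15/14, -51/14, -13/14, 15/14)

Apply the Gram-Schmidt recurrence
  u_1 = v_1
  u_i = v_i − Σ_{j<i} ((v_i · u_j) / (u_j · u_j)) · u_j.

Step by step this gives:
  u_1 = (3, 1, 3, 3)
  u_2 = (15/14, -51/14, -13/14, 15/14)

Orthogonality check:
  u_2 · u_1 = 0 (should be 0)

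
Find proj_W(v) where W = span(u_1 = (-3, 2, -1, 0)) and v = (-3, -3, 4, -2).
proj_W(v) = (3/14, -1/7, 1/14, 0)

Set up U = [u_1 | ... | u_1] ∈ R^(4×1). The projector onto W = col(U) is P = U (U^T U)^(-1) U^T.
Compute U^T U =
  [14],
and U^T v = (-1).
Solve U^T U · c = U^T v for the coefficients: c = (-1/14). The projection is proj_W(v) = U c.
Check: (v - proj_W(v)) · u_1 = 0  (should be 0).
Result: proj_W(v) = (3/14, -1/7, 1/14, 0).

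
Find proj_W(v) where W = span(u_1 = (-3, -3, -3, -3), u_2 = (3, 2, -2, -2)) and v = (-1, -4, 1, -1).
proj_W(v) = (-211/83, -172/83, -16/83, -16/83)

Set up U = [u_1 | ... | u_2] ∈ R^(4×2). The projector onto W = col(U) is P = U (U^T U)^(-1) U^T.
Compute U^T U =
  [36, -3]
  [-3, 21],
and U^T v = (15, -11).
Solve U^T U · c = U^T v for the coefficients: c = (94/249, -39/83). The projection is proj_W(v) = U c.
Check: (v - proj_W(v)) · u_1 = 0  (should be 0).
Check: (v - proj_W(v)) · u_2 = 0  (should be 0).
Result: proj_W(v) = (-211/83, -172/83, -16/83, -16/83).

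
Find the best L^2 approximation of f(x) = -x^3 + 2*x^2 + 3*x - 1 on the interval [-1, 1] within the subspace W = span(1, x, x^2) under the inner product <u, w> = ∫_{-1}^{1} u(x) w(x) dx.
g(x) = 2*x^2 + 12*x/5 - 1

The best approximation g ∈ W is the orthogonal projection of f onto W. Writing g = a_0 + a_1 x + a_2 x^2, the coefficients solve the normal equations G · a = b where
  G_{ij} = <φ_i, φ_j> and b_i = <f, φ_i>, with φ_0 = 1, φ_1 = x, φ_2 = x^2.
G =
  [2, 0, 2/3]
  [0, 2/3, 0]
  [2/3, 0, 2/5],
b = (-2/3, 8/5, 2/15).
Solving gives a_0 = -1, a_1 = 12/5, a_2 = 2, so
  g(x) = 2*x^2 + 12*x/5 - 1.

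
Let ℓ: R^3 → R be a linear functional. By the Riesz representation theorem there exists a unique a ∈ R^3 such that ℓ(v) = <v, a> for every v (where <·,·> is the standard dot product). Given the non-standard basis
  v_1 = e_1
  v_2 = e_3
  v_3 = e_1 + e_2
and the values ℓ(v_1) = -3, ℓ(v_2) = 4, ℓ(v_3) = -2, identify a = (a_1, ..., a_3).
a = (-3, 1, 4)

Write a = (a_1, ..., a_3) in the standard basis. For each basis vector v_i, ℓ(v_i) = <v_i, a> is a linear equation in the a_j's. Collect the n equations into a matrix system V a = ℓ, where row i of V is v_i (expressed in the standard basis). Since V is invertible (lower-triangular with 1s on the diagonal, up to permutation), solve by back-substitution:
  V =
[[1, 0, 0],
 [0, 0, 1],
 [1, 1, 0]]
  V a = (-3, 4, -2)
Solving gives a = (-3, 1, 4).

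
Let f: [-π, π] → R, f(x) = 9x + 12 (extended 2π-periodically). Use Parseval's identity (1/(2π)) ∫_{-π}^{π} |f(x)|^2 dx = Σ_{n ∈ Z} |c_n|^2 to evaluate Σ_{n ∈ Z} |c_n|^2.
Σ |c_n|^2 = 27π^2 + 144

Expand and integrate term by term over [-π, π]:
  ∫ (9x)^2 dx = 81·(2π^3/3); ∫ 2·9·(12)·x dx = 0 (odd integrand); ∫ 12^2 dx = 144·2π.
So (1/(2π)) ∫_{-π}^{π} (9x + 12)^2 dx = 81π^2/3 + 144 = 27π^2 + 144.
Parseval ⇒ Σ |c_n|^2 = 27π^2 + 144.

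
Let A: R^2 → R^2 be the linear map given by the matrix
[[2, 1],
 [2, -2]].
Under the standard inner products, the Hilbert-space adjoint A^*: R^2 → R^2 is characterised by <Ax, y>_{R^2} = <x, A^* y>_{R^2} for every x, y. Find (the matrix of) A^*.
A^* = A^T =
[[2, 2],
 [1, -2]]

For real matrices with standard dot products, the defining identity <Ax, y> = <x, A^* y> gives (Ax)^T y = x^T (A^*) y, i.e. x^T A^T y = x^T (A^*) y. Since this holds for all x, y, we must have A^* = A^T. Therefore
A^* =
[[2, 2],
 [1, -2]].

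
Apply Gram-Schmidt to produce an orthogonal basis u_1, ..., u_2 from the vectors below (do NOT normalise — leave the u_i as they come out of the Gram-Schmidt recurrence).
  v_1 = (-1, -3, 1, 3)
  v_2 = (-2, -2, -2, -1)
Orthogonal basis:
  u_1 = (-1, -3, 1, 3)
  u_2 = (-37/20, -31/20, -43/20, -29/20)

Apply the Gram-Schmidt recurrence
  u_1 = v_1
  u_i = v_i − Σ_{j<i} ((v_i · u_j) / (u_j · u_j)) · u_j.

Step by step this gives:
  u_1 = (-1, -3, 1, 3)
  u_2 = (-37/20, -31/20, -43/20, -29/20)

Orthogonality check:
  u_2 · u_1 = 0 (should be 0)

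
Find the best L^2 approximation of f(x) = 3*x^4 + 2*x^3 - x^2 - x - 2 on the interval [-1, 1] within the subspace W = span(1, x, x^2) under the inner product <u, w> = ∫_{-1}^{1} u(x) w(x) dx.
g(x) = 11*x^2/7 + x/5 - 79/35

The best approximation g ∈ W is the orthogonal projection of f onto W. Writing g = a_0 + a_1 x + a_2 x^2, the coefficients solve the normal equations G · a = b where
  G_{ij} = <φ_i, φ_j> and b_i = <f, φ_i>, with φ_0 = 1, φ_1 = x, φ_2 = x^2.
G =
  [2, 0, 2/3]
  [0, 2/3, 0]
  [2/3, 0, 2/5],
b = (-52/15, 2/15, -92/105).
Solving gives a_0 = -79/35, a_1 = 1/5, a_2 = 11/7, so
  g(x) = 11*x^2/7 + x/5 - 79/35.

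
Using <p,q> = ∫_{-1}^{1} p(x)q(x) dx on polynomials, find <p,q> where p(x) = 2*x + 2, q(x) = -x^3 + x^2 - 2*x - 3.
<p,q> = -212/15

Expand the product: p(x)·q(x) = -2*x^4 - 2*x^2 - 10*x - 6.
∫_{-1}^{1} of each monomial x^k gives [2/(k+1) if k even, 0 if k odd]. Integrating term-by-term (or equivalently evaluating the antiderivative F(x) = -2*x^5/5 - 2*x^3/3 - 5*x^2 - 6*x at the endpoints):
  F(1) − F(−1) = -181/15 − (31/15) = -212/15.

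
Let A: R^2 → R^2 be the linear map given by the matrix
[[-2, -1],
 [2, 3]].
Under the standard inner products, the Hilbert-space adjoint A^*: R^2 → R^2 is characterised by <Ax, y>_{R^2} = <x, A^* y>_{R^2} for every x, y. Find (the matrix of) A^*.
A^* = A^T =
[[-2, 2],
 [-1, 3]]

For real matrices with standard dot products, the defining identity <Ax, y> = <x, A^* y> gives (Ax)^T y = x^T (A^*) y, i.e. x^T A^T y = x^T (A^*) y. Since this holds for all x, y, we must have A^* = A^T. Therefore
A^* =
[[-2, 2],
 [-1, 3]].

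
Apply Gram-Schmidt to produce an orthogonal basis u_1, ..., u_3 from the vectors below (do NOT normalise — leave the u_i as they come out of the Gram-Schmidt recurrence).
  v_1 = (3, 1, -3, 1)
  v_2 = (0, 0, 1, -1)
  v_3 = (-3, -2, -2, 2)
Orthogonal basis:
  u_1 = (3, 1, -3, 1)
  u_2 = (3/5, 1/5, 2/5, -4/5)
  u_3 = (-1/4, -13/12, -11/12, -11/12)

Apply the Gram-Schmidt recurrence
  u_1 = v_1
  u_i = v_i − Σ_{j<i} ((v_i · u_j) / (u_j · u_j)) · u_j.

Step by step this gives:
  u_1 = (3, 1, -3, 1)
  u_2 = (3/5, 1/5, 2/5, -4/5)
  u_3 = (-1/4, -13/12, -11/12, -11/12)

Orthogonality check:
  u_2 · u_1 = 0 (should be 0)
  u_3 · u_1 = 0 (should be 0)
  u_3 · u_2 = 0 (should be 0)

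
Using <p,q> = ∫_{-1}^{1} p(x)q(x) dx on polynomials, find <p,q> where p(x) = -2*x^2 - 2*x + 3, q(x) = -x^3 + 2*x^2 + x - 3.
<p,q> = -182/15

Expand the product: p(x)·q(x) = 2*x^5 - 2*x^4 - 9*x^3 + 10*x^2 + 9*x - 9.
∫_{-1}^{1} of each monomial x^k gives [2/(k+1) if k even, 0 if k odd]. Integrating term-by-term (or equivalently evaluating the antiderivative F(x) = x^6/3 - 2*x^5/5 - 9*x^4/4 + 10*x^3/3 + 9*x^2/2 - 9*x at the endpoints):
  F(1) − F(−1) = -209/60 − (173/20) = -182/15.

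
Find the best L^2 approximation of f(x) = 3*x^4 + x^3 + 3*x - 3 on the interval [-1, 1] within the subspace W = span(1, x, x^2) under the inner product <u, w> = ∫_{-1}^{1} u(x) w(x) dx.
g(x) = 18*x^2/7 + 18*x/5 - 114/35

The best approximation g ∈ W is the orthogonal projection of f onto W. Writing g = a_0 + a_1 x + a_2 x^2, the coefficients solve the normal equations G · a = b where
  G_{ij} = <φ_i, φ_j> and b_i = <f, φ_i>, with φ_0 = 1, φ_1 = x, φ_2 = x^2.
G =
  [2, 0, 2/3]
  [0, 2/3, 0]
  [2/3, 0, 2/5],
b = (-24/5, 12/5, -8/7).
Solving gives a_0 = -114/35, a_1 = 18/5, a_2 = 18/7, so
  g(x) = 18*x^2/7 + 18*x/5 - 114/35.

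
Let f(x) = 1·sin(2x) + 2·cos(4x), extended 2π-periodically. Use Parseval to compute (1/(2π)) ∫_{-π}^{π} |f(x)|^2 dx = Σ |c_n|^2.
Σ |c_n|^2 = 5/2

Expand |f|^2 and use orthogonality of {sin(nx), cos(mx)} on [-π, π]:
  ∫_{-π}^{π} sin(nx)^2 dx = π, ∫ cos(mx)^2 dx = π, and cross terms integrate to 0.
So ∫_{-π}^{π} f(x)^2 dx = 1^2 · π + 2^2 · π = (1 + 4)π.
Divide by 2π: (1 + 4)/2 = 5/2.
By Parseval, this equals Σ |c_n|^2.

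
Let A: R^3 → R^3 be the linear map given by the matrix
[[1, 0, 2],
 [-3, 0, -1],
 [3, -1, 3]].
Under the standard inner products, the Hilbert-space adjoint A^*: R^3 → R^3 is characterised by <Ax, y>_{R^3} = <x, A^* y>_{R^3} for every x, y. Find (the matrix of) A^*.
A^* = A^T =
[[1, -3, 3],
 [0, 0, -1],
 [2, -1, 3]]

For real matrices with standard dot products, the defining identity <Ax, y> = <x, A^* y> gives (Ax)^T y = x^T (A^*) y, i.e. x^T A^T y = x^T (A^*) y. Since this holds for all x, y, we must have A^* = A^T. Therefore
A^* =
[[1, -3, 3],
 [0, 0, -1],
 [2, -1, 3]].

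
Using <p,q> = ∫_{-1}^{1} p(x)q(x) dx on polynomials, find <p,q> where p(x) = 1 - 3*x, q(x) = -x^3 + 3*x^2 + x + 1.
<p,q> = 16/5

Expand the product: p(x)·q(x) = 3*x^4 - 10*x^3 - 2*x + 1.
∫_{-1}^{1} of each monomial x^k gives [2/(k+1) if k even, 0 if k odd]. Integrating term-by-term (or equivalently evaluating the antiderivative F(x) = 3*x^5/5 - 5*x^4/2 - x^2 + x at the endpoints):
  F(1) − F(−1) = -19/10 − (-51/10) = 16/5.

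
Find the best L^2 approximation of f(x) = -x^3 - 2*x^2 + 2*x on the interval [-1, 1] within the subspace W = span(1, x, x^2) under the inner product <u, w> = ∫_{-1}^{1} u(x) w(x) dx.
g(x) = -2*x^2 + 7*x/5

The best approximation g ∈ W is the orthogonal projection of f onto W. Writing g = a_0 + a_1 x + a_2 x^2, the coefficients solve the normal equations G · a = b where
  G_{ij} = <φ_i, φ_j> and b_i = <f, φ_i>, with φ_0 = 1, φ_1 = x, φ_2 = x^2.
G =
  [2, 0, 2/3]
  [0, 2/3, 0]
  [2/3, 0, 2/5],
b = (-4/3, 14/15, -4/5).
Solving gives a_0 = 0, a_1 = 7/5, a_2 = -2, so
  g(x) = -2*x^2 + 7*x/5.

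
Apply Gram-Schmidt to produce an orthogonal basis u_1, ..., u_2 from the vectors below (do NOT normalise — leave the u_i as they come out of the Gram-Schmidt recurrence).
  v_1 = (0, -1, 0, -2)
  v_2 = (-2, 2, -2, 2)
Orthogonal basis:
  u_1 = (0, -1, 0, -2)
  u_2 = (-2, 4/5, -2, -2/5)

Apply the Gram-Schmidt recurrence
  u_1 = v_1
  u_i = v_i − Σ_{j<i} ((v_i · u_j) / (u_j · u_j)) · u_j.

Step by step this gives:
  u_1 = (0, -1, 0, -2)
  u_2 = (-2, 4/5, -2, -2/5)

Orthogonality check:
  u_2 · u_1 = 0 (should be 0)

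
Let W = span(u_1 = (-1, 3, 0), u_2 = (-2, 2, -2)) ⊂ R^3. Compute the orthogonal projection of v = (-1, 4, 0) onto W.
proj_W(v) = (-17/14, 55/14, 1/7)

Set up U = [u_1 | ... | u_2] ∈ R^(3×2). The projector onto W = col(U) is P = U (U^T U)^(-1) U^T.
Compute U^T U =
  [10, 8]
  [8, 12],
and U^T v = (13, 10).
Solve U^T U · c = U^T v for the coefficients: c = (19/14, -1/14). The projection is proj_W(v) = U c.
Check: (v - proj_W(v)) · u_1 = 0  (should be 0).
Check: (v - proj_W(v)) · u_2 = 0  (should be 0).
Result: proj_W(v) = (-17/14, 55/14, 1/7).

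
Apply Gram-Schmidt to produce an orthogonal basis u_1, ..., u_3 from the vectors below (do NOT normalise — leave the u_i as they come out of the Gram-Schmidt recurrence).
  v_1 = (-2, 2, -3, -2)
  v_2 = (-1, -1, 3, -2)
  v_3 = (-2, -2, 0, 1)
Orthogonal basis:
  u_1 = (-2, 2, -3, -2)
  u_2 = (-31/21, -11/21, 16/7, -52/21)
  u_3 = (-294/145, -254/145, -78/145, 157/145)

Apply the Gram-Schmidt recurrence
  u_1 = v_1
  u_i = v_i − Σ_{j<i} ((v_i · u_j) / (u_j · u_j)) · u_j.

Step by step this gives:
  u_1 = (-2, 2, -3, -2)
  u_2 = (-31/21, -11/21, 16/7, -52/21)
  u_3 = (-294/145, -254/145, -78/145, 157/145)

Orthogonality check:
  u_2 · u_1 = 0 (should be 0)
  u_3 · u_1 = 0 (should be 0)
  u_3 · u_2 = 0 (should be 0)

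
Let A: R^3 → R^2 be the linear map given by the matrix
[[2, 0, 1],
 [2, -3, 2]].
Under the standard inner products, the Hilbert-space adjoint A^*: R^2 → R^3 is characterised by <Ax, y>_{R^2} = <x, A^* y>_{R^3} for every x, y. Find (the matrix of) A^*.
A^* = A^T =
[[2, 2],
 [0, -3],
 [1, 2]]

For real matrices with standard dot products, the defining identity <Ax, y> = <x, A^* y> gives (Ax)^T y = x^T (A^*) y, i.e. x^T A^T y = x^T (A^*) y. Since this holds for all x, y, we must have A^* = A^T. Therefore
A^* =
[[2, 2],
 [0, -3],
 [1, 2]].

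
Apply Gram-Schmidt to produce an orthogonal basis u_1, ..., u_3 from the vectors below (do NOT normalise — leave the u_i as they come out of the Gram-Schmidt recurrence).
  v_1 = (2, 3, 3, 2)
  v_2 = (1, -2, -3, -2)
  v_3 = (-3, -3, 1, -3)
Orthogonal basis:
  u_1 = (2, 3, 3, 2)
  u_2 = (30/13, -1/26, -27/26, -9/13)
  u_3 = (57/179, -171/179, 395/179, -393/179)

Apply the Gram-Schmidt recurrence
  u_1 = v_1
  u_i = v_i − Σ_{j<i} ((v_i · u_j) / (u_j · u_j)) · u_j.

Step by step this gives:
  u_1 = (2, 3, 3, 2)
  u_2 = (30/13, -1/26, -27/26, -9/13)
  u_3 = (57/179, -171/179, 395/179, -393/179)

Orthogonality check:
  u_2 · u_1 = 0 (should be 0)
  u_3 · u_1 = 0 (should be 0)
  u_3 · u_2 = 0 (should be 0)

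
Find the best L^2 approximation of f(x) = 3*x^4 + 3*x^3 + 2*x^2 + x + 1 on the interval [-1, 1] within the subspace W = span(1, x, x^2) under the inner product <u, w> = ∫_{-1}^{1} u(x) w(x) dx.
g(x) = 32*x^2/7 + 14*x/5 + 26/35

The best approximation g ∈ W is the orthogonal projection of f onto W. Writing g = a_0 + a_1 x + a_2 x^2, the coefficients solve the normal equations G · a = b where
  G_{ij} = <φ_i, φ_j> and b_i = <f, φ_i>, with φ_0 = 1, φ_1 = x, φ_2 = x^2.
G =
  [2, 0, 2/3]
  [0, 2/3, 0]
  [2/3, 0, 2/5],
b = (68/15, 28/15, 244/105).
Solving gives a_0 = 26/35, a_1 = 14/5, a_2 = 32/7, so
  g(x) = 32*x^2/7 + 14*x/5 + 26/35.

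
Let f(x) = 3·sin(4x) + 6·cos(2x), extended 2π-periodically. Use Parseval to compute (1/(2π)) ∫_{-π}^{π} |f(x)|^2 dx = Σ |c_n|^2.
Σ |c_n|^2 = 45/2

Expand |f|^2 and use orthogonality of {sin(nx), cos(mx)} on [-π, π]:
  ∫_{-π}^{π} sin(nx)^2 dx = π, ∫ cos(mx)^2 dx = π, and cross terms integrate to 0.
So ∫_{-π}^{π} f(x)^2 dx = 3^2 · π + 6^2 · π = (9 + 36)π.
Divide by 2π: (9 + 36)/2 = 45/2.
By Parseval, this equals Σ |c_n|^2.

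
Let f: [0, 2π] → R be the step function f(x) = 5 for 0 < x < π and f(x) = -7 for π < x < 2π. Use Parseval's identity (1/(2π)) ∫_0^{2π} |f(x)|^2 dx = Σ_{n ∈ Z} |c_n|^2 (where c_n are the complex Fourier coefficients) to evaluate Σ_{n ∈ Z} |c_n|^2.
Σ |c_n|^2 = 37

Parseval equates the L^2 energy of f (normalised by 1/(2π)) with the ℓ^2 sum of its Fourier coefficients: (1/(2π)) ∫_0^{2π} |f|^2 = Σ |c_n|^2.
Compute the left side: (1/(2π)) [∫_0^π 5^2 dx + ∫_π^{2π} (-7)^2 dx] = (1/(2π)) · (25π + 49π) = (25 + 49)/2 = 37.
So Σ_{n ∈ Z} |c_n|^2 = 37.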